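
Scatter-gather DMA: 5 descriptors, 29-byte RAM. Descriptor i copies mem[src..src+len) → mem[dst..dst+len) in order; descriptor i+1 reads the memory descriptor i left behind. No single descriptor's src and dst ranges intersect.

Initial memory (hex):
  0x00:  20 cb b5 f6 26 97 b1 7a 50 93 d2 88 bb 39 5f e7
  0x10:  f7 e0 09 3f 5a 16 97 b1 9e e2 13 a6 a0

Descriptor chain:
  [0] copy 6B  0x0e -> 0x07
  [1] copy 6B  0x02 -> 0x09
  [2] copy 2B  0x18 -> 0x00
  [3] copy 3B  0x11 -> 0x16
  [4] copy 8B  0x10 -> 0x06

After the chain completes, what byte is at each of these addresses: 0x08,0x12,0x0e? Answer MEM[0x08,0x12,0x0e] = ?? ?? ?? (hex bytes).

[0] 0x0e->0x07 len=6 : 5f e7 f7 e0 09 3f
[1] 0x02->0x09 len=6 : b5 f6 26 97 b1 5f
[2] 0x18->0x00 len=2 : 9e e2
[3] 0x11->0x16 len=3 : e0 09 3f
[4] 0x10->0x06 len=8 : f7 e0 09 3f 5a 16 e0 09
query mem[0x08]=0x09, mem[0x12]=0x09, mem[0x0e]=0x5f

MEM[0x08,0x12,0x0e] = 09 09 5f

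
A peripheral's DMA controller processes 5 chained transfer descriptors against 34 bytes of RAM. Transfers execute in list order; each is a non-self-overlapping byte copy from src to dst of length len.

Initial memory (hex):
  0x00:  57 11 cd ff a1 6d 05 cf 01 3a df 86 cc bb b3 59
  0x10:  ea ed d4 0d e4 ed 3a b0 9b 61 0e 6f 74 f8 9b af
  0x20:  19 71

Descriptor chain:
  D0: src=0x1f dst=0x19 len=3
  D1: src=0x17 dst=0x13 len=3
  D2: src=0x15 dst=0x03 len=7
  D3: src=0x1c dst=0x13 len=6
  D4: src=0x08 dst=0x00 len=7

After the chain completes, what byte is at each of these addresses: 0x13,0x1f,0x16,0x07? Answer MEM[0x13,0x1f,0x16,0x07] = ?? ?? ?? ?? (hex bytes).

MEM[0x13,0x1f,0x16,0x07] = 74 af af af

  after D0: wrote 3B at 0x19 = af1971
  after D1: wrote 3B at 0x13 = b09baf
  after D2: wrote 7B at 0x03 = af3ab09baf1971
  after D3: wrote 6B at 0x13 = 74f89baf1971
  after D4: wrote 7B at 0x00 = 1971df86ccbbb3
query mem[0x13]=0x74, mem[0x1f]=0xaf, mem[0x16]=0xaf, mem[0x07]=0xaf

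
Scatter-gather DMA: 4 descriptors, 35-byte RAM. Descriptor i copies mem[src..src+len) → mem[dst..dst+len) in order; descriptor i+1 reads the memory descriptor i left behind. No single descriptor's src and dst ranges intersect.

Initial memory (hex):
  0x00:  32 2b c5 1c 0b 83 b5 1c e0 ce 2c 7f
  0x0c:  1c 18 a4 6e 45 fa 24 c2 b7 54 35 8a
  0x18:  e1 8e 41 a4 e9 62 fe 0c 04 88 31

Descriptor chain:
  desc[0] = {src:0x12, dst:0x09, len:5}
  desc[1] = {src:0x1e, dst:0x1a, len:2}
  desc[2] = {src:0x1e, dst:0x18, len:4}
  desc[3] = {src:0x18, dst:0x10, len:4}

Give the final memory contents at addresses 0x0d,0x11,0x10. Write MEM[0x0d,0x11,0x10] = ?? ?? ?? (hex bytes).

MEM[0x0d,0x11,0x10] = 35 0c fe

D0: mem[0x09..0x0d] <- [24 c2 b7 54 35]
D1: mem[0x1a..0x1b] <- [fe 0c]
D2: mem[0x18..0x1b] <- [fe 0c 04 88]
D3: mem[0x10..0x13] <- [fe 0c 04 88]
query mem[0x0d]=0x35, mem[0x11]=0x0c, mem[0x10]=0xfe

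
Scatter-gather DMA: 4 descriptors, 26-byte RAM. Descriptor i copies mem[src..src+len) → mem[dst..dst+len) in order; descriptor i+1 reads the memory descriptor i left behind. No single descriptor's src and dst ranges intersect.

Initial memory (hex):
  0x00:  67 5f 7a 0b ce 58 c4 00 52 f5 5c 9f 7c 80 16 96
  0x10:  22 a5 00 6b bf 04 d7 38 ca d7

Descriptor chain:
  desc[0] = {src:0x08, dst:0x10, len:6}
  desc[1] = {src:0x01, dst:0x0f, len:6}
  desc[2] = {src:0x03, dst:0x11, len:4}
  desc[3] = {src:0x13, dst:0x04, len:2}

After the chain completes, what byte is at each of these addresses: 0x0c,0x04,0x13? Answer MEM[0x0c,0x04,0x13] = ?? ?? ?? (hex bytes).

MEM[0x0c,0x04,0x13] = 7c 58 58

#0 dst[0x10+6] := {0x52,0xf5,0x5c,0x9f,0x7c,0x80}
#1 dst[0x0f+6] := {0x5f,0x7a,0x0b,0xce,0x58,0xc4}
#2 dst[0x11+4] := {0x0b,0xce,0x58,0xc4}
#3 dst[0x04+2] := {0x58,0xc4}
query mem[0x0c]=0x7c, mem[0x04]=0x58, mem[0x13]=0x58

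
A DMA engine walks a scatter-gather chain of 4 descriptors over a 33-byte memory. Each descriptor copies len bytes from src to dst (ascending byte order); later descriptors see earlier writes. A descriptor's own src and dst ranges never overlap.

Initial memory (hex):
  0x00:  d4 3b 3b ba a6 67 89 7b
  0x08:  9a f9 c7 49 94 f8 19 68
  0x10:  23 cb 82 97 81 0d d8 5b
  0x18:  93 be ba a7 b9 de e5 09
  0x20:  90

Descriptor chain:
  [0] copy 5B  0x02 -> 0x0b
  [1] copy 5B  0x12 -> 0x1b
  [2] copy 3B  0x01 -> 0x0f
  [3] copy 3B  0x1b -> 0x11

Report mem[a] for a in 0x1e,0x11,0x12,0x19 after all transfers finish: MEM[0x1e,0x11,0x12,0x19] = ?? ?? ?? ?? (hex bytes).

  after D0: wrote 5B at 0x0b = 3bbaa66789
  after D1: wrote 5B at 0x1b = 8297810dd8
  after D2: wrote 3B at 0x0f = 3b3bba
  after D3: wrote 3B at 0x11 = 829781
query mem[0x1e]=0x0d, mem[0x11]=0x82, mem[0x12]=0x97, mem[0x19]=0xbe

MEM[0x1e,0x11,0x12,0x19] = 0d 82 97 be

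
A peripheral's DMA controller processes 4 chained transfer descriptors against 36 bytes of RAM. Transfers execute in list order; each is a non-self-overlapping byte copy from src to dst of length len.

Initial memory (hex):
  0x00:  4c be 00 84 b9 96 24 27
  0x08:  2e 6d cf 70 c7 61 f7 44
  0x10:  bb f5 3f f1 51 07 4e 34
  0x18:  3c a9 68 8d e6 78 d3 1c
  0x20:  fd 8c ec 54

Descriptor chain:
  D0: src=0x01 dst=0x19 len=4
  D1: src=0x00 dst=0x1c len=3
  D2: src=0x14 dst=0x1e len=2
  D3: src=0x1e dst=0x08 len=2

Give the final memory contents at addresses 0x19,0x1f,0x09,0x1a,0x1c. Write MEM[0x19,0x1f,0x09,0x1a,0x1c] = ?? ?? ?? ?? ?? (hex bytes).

[0] 0x01->0x19 len=4 : be 00 84 b9
[1] 0x00->0x1c len=3 : 4c be 00
[2] 0x14->0x1e len=2 : 51 07
[3] 0x1e->0x08 len=2 : 51 07
query mem[0x19]=0xbe, mem[0x1f]=0x07, mem[0x09]=0x07, mem[0x1a]=0x00, mem[0x1c]=0x4c

MEM[0x19,0x1f,0x09,0x1a,0x1c] = be 07 07 00 4c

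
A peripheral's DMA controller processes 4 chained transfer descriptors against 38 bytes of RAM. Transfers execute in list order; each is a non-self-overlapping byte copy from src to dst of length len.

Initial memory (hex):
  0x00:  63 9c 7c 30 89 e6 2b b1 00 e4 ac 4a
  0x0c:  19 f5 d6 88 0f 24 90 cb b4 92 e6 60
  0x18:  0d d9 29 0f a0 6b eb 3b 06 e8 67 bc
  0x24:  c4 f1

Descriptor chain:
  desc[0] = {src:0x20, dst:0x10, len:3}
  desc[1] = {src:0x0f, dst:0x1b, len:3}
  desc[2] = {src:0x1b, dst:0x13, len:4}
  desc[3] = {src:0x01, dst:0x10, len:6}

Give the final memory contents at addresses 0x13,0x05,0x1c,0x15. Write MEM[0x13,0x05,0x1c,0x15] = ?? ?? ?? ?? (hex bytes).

MEM[0x13,0x05,0x1c,0x15] = 89 e6 06 2b

  after D0: wrote 3B at 0x10 = 06e867
  after D1: wrote 3B at 0x1b = 8806e8
  after D2: wrote 4B at 0x13 = 8806e8eb
  after D3: wrote 6B at 0x10 = 9c7c3089e62b
query mem[0x13]=0x89, mem[0x05]=0xe6, mem[0x1c]=0x06, mem[0x15]=0x2b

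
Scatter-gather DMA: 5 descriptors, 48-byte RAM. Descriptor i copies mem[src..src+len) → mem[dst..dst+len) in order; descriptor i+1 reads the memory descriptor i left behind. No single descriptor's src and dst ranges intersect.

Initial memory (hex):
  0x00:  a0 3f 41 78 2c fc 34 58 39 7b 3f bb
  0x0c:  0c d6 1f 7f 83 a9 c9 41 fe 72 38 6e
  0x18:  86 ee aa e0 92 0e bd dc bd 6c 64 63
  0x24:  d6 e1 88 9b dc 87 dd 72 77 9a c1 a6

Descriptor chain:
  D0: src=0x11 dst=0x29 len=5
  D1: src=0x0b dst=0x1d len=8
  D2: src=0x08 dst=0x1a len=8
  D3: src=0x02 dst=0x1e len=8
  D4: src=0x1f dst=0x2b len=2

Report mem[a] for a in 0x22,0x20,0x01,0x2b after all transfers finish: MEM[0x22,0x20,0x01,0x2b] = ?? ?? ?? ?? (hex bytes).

[0] 0x11->0x29 len=5 : a9 c9 41 fe 72
[1] 0x0b->0x1d len=8 : bb 0c d6 1f 7f 83 a9 c9
[2] 0x08->0x1a len=8 : 39 7b 3f bb 0c d6 1f 7f
[3] 0x02->0x1e len=8 : 41 78 2c fc 34 58 39 7b
[4] 0x1f->0x2b len=2 : 78 2c
query mem[0x22]=0x34, mem[0x20]=0x2c, mem[0x01]=0x3f, mem[0x2b]=0x78

MEM[0x22,0x20,0x01,0x2b] = 34 2c 3f 78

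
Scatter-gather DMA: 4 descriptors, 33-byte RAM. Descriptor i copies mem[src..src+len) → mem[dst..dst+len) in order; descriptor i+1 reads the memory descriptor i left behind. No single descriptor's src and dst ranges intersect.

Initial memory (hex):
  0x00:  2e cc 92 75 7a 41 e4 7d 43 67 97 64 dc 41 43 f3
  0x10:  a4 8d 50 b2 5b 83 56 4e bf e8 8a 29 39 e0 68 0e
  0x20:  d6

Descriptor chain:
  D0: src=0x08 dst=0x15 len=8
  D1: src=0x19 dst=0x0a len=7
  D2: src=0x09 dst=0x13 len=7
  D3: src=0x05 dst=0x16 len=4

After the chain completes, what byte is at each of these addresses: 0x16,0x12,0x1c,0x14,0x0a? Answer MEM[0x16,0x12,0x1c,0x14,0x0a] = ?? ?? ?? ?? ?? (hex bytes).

MEM[0x16,0x12,0x1c,0x14,0x0a] = 41 50 f3 dc dc

[0] 0x08->0x15 len=8 : 43 67 97 64 dc 41 43 f3
[1] 0x19->0x0a len=7 : dc 41 43 f3 e0 68 0e
[2] 0x09->0x13 len=7 : 67 dc 41 43 f3 e0 68
[3] 0x05->0x16 len=4 : 41 e4 7d 43
query mem[0x16]=0x41, mem[0x12]=0x50, mem[0x1c]=0xf3, mem[0x14]=0xdc, mem[0x0a]=0xdc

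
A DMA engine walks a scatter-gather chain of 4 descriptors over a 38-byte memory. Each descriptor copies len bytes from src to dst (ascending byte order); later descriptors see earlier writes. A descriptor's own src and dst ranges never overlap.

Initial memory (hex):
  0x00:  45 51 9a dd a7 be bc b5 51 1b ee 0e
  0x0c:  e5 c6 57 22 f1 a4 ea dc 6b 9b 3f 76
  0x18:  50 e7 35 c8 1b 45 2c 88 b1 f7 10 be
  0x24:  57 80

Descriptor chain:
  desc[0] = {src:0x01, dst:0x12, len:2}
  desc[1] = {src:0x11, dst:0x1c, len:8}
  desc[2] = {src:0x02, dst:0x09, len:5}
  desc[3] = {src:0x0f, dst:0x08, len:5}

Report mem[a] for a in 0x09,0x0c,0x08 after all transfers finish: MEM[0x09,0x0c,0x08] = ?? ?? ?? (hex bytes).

MEM[0x09,0x0c,0x08] = f1 9a 22

D0: mem[0x12..0x13] <- [51 9a]
D1: mem[0x1c..0x23] <- [a4 51 9a 6b 9b 3f 76 50]
D2: mem[0x09..0x0d] <- [9a dd a7 be bc]
D3: mem[0x08..0x0c] <- [22 f1 a4 51 9a]
query mem[0x09]=0xf1, mem[0x0c]=0x9a, mem[0x08]=0x22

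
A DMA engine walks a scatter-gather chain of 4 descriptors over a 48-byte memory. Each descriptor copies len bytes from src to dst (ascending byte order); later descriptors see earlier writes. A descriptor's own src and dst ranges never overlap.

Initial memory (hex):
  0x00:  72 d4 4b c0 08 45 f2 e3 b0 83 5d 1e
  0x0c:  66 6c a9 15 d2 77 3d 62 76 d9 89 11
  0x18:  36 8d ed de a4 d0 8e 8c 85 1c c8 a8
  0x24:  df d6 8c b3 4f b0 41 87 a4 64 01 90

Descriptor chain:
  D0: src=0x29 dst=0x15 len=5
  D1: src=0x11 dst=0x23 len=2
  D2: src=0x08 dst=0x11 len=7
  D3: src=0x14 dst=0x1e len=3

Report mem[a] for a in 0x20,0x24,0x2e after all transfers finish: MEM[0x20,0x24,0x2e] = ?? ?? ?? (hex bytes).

#0 dst[0x15+5] := {0xb0,0x41,0x87,0xa4,0x64}
#1 dst[0x23+2] := {0x77,0x3d}
#2 dst[0x11+7] := {0xb0,0x83,0x5d,0x1e,0x66,0x6c,0xa9}
#3 dst[0x1e+3] := {0x1e,0x66,0x6c}
query mem[0x20]=0x6c, mem[0x24]=0x3d, mem[0x2e]=0x01

MEM[0x20,0x24,0x2e] = 6c 3d 01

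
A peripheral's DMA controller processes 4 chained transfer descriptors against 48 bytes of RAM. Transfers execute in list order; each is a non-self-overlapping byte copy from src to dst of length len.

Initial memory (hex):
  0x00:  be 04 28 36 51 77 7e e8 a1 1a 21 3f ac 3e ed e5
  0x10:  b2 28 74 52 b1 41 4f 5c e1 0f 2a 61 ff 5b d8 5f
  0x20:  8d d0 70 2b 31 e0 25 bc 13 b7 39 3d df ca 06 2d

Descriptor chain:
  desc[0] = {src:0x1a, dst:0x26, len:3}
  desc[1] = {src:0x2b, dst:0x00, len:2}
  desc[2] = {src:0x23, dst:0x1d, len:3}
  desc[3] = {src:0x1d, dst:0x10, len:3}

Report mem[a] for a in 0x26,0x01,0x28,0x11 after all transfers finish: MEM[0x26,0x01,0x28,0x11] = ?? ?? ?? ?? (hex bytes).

D0: mem[0x26..0x28] <- [2a 61 ff]
D1: mem[0x00..0x01] <- [3d df]
D2: mem[0x1d..0x1f] <- [2b 31 e0]
D3: mem[0x10..0x12] <- [2b 31 e0]
query mem[0x26]=0x2a, mem[0x01]=0xdf, mem[0x28]=0xff, mem[0x11]=0x31

MEM[0x26,0x01,0x28,0x11] = 2a df ff 31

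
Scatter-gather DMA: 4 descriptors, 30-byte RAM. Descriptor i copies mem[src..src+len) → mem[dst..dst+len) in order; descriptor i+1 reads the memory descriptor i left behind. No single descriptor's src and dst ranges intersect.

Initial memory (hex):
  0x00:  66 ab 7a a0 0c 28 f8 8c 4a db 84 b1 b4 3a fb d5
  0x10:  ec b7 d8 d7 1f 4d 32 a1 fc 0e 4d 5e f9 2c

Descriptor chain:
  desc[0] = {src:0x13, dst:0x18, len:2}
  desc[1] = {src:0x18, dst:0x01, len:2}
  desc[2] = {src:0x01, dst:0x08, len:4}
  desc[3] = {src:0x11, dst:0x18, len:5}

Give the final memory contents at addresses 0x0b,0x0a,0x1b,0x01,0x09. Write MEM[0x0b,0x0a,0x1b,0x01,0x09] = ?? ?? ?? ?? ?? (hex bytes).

D0: mem[0x18..0x19] <- [d7 1f]
D1: mem[0x01..0x02] <- [d7 1f]
D2: mem[0x08..0x0b] <- [d7 1f a0 0c]
D3: mem[0x18..0x1c] <- [b7 d8 d7 1f 4d]
query mem[0x0b]=0x0c, mem[0x0a]=0xa0, mem[0x1b]=0x1f, mem[0x01]=0xd7, mem[0x09]=0x1f

MEM[0x0b,0x0a,0x1b,0x01,0x09] = 0c a0 1f d7 1f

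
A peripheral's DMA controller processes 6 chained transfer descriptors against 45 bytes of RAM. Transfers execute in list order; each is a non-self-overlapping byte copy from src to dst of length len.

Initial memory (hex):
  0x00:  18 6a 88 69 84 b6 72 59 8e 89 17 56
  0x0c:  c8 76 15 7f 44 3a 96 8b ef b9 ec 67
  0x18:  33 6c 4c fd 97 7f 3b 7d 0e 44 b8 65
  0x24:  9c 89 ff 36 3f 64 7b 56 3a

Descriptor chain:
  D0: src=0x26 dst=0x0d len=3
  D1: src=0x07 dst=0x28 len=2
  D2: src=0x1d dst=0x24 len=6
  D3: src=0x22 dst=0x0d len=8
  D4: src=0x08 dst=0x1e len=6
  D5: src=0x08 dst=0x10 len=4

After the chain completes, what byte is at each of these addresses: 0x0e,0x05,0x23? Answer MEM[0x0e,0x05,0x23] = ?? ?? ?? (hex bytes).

#0 dst[0x0d+3] := {0xff,0x36,0x3f}
#1 dst[0x28+2] := {0x59,0x8e}
#2 dst[0x24+6] := {0x7f,0x3b,0x7d,0x0e,0x44,0xb8}
#3 dst[0x0d+8] := {0xb8,0x65,0x7f,0x3b,0x7d,0x0e,0x44,0xb8}
#4 dst[0x1e+6] := {0x8e,0x89,0x17,0x56,0xc8,0xb8}
#5 dst[0x10+4] := {0x8e,0x89,0x17,0x56}
query mem[0x0e]=0x65, mem[0x05]=0xb6, mem[0x23]=0xb8

MEM[0x0e,0x05,0x23] = 65 b6 b8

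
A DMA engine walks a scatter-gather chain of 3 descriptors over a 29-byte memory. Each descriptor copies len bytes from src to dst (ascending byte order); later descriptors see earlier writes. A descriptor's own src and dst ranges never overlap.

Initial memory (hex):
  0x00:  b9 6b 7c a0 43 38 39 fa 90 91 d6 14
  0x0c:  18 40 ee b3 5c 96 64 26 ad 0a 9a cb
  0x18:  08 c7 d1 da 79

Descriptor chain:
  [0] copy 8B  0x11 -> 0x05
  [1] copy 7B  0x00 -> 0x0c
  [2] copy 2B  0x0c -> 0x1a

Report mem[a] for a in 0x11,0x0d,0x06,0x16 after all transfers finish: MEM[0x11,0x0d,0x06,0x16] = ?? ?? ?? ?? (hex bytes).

D0: mem[0x05..0x0c] <- [96 64 26 ad 0a 9a cb 08]
D1: mem[0x0c..0x12] <- [b9 6b 7c a0 43 96 64]
D2: mem[0x1a..0x1b] <- [b9 6b]
query mem[0x11]=0x96, mem[0x0d]=0x6b, mem[0x06]=0x64, mem[0x16]=0x9a

MEM[0x11,0x0d,0x06,0x16] = 96 6b 64 9a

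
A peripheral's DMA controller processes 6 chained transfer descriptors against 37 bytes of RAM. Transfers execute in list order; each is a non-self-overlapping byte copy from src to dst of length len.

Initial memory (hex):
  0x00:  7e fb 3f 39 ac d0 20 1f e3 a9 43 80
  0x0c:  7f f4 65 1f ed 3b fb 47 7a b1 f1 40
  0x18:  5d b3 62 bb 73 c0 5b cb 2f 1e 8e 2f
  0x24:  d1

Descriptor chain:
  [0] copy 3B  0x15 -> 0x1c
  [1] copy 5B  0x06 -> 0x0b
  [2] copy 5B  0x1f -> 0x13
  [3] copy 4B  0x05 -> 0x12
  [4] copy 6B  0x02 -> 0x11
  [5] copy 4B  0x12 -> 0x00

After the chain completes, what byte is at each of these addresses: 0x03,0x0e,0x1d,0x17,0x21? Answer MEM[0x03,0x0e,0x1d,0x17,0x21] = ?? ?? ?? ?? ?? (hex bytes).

MEM[0x03,0x0e,0x1d,0x17,0x21] = 20 a9 f1 2f 1e

D0: mem[0x1c..0x1e] <- [b1 f1 40]
D1: mem[0x0b..0x0f] <- [20 1f e3 a9 43]
D2: mem[0x13..0x17] <- [cb 2f 1e 8e 2f]
D3: mem[0x12..0x15] <- [d0 20 1f e3]
D4: mem[0x11..0x16] <- [3f 39 ac d0 20 1f]
D5: mem[0x00..0x03] <- [39 ac d0 20]
query mem[0x03]=0x20, mem[0x0e]=0xa9, mem[0x1d]=0xf1, mem[0x17]=0x2f, mem[0x21]=0x1e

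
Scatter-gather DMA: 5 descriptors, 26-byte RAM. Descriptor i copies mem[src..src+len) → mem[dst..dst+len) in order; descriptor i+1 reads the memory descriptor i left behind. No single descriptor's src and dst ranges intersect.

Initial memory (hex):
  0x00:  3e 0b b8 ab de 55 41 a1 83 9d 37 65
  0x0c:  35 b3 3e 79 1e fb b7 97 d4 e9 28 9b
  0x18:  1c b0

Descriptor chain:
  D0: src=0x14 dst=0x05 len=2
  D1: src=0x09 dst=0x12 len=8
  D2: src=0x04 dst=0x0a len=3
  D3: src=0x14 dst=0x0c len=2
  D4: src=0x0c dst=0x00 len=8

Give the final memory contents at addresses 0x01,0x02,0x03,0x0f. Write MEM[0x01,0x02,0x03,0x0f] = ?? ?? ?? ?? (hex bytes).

D0: mem[0x05..0x06] <- [d4 e9]
D1: mem[0x12..0x19] <- [9d 37 65 35 b3 3e 79 1e]
D2: mem[0x0a..0x0c] <- [de d4 e9]
D3: mem[0x0c..0x0d] <- [65 35]
D4: mem[0x00..0x07] <- [65 35 3e 79 1e fb 9d 37]
query mem[0x01]=0x35, mem[0x02]=0x3e, mem[0x03]=0x79, mem[0x0f]=0x79

MEM[0x01,0x02,0x03,0x0f] = 35 3e 79 79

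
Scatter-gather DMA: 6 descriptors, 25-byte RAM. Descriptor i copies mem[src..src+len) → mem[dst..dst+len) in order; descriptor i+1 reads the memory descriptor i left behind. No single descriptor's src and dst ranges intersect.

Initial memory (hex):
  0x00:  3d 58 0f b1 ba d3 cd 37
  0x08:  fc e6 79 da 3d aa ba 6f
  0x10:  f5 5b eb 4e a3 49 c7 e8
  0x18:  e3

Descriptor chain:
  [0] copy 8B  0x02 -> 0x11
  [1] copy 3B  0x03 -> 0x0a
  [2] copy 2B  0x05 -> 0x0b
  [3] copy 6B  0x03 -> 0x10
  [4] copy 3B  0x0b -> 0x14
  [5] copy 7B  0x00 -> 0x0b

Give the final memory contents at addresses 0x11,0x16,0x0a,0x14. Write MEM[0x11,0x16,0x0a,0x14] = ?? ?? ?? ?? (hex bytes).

#0 dst[0x11+8] := {0x0f,0xb1,0xba,0xd3,0xcd,0x37,0xfc,0xe6}
#1 dst[0x0a+3] := {0xb1,0xba,0xd3}
#2 dst[0x0b+2] := {0xd3,0xcd}
#3 dst[0x10+6] := {0xb1,0xba,0xd3,0xcd,0x37,0xfc}
#4 dst[0x14+3] := {0xd3,0xcd,0xaa}
#5 dst[0x0b+7] := {0x3d,0x58,0x0f,0xb1,0xba,0xd3,0xcd}
query mem[0x11]=0xcd, mem[0x16]=0xaa, mem[0x0a]=0xb1, mem[0x14]=0xd3

MEM[0x11,0x16,0x0a,0x14] = cd aa b1 d3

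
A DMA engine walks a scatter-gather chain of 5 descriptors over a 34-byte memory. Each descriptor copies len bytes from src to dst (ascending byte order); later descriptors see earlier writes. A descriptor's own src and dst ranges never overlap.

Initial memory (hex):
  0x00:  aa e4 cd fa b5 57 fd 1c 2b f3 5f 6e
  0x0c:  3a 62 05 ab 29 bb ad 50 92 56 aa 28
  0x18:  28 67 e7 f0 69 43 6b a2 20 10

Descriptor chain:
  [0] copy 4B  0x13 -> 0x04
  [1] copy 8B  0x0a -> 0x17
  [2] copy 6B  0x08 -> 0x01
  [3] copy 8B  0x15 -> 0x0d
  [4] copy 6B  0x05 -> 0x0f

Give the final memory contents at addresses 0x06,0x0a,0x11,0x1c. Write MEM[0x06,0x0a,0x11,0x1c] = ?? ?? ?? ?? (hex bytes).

  after D0: wrote 4B at 0x04 = 509256aa
  after D1: wrote 8B at 0x17 = 5f6e3a6205ab29bb
  after D2: wrote 6B at 0x01 = 2bf35f6e3a62
  after D3: wrote 8B at 0x0d = 56aa5f6e3a6205ab
  after D4: wrote 6B at 0x0f = 3a62aa2bf35f
query mem[0x06]=0x62, mem[0x0a]=0x5f, mem[0x11]=0xaa, mem[0x1c]=0xab

MEM[0x06,0x0a,0x11,0x1c] = 62 5f aa ab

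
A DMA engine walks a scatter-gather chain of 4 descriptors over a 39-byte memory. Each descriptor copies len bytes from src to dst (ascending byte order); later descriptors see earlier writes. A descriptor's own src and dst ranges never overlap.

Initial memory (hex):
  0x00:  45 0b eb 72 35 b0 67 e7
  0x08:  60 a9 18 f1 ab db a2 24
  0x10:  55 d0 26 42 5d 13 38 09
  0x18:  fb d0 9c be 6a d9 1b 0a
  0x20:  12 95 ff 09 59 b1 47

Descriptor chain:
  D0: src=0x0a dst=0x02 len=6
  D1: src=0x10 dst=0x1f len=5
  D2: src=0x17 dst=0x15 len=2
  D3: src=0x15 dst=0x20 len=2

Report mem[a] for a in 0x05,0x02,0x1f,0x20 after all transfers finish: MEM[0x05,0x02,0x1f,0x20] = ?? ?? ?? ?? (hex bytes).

MEM[0x05,0x02,0x1f,0x20] = db 18 55 09

D0: mem[0x02..0x07] <- [18 f1 ab db a2 24]
D1: mem[0x1f..0x23] <- [55 d0 26 42 5d]
D2: mem[0x15..0x16] <- [09 fb]
D3: mem[0x20..0x21] <- [09 fb]
query mem[0x05]=0xdb, mem[0x02]=0x18, mem[0x1f]=0x55, mem[0x20]=0x09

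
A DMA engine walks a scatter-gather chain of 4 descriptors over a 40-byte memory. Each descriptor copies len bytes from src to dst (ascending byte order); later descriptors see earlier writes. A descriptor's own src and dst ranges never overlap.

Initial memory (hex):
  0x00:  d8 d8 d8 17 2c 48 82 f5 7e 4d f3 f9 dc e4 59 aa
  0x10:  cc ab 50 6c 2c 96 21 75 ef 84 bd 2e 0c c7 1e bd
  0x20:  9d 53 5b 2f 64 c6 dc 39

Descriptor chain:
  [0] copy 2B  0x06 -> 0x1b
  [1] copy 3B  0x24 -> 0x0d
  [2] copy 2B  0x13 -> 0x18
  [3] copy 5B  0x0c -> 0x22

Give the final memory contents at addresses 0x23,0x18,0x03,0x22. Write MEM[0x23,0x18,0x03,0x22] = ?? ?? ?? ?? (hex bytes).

MEM[0x23,0x18,0x03,0x22] = 64 6c 17 dc

[0] 0x06->0x1b len=2 : 82 f5
[1] 0x24->0x0d len=3 : 64 c6 dc
[2] 0x13->0x18 len=2 : 6c 2c
[3] 0x0c->0x22 len=5 : dc 64 c6 dc cc
query mem[0x23]=0x64, mem[0x18]=0x6c, mem[0x03]=0x17, mem[0x22]=0xdc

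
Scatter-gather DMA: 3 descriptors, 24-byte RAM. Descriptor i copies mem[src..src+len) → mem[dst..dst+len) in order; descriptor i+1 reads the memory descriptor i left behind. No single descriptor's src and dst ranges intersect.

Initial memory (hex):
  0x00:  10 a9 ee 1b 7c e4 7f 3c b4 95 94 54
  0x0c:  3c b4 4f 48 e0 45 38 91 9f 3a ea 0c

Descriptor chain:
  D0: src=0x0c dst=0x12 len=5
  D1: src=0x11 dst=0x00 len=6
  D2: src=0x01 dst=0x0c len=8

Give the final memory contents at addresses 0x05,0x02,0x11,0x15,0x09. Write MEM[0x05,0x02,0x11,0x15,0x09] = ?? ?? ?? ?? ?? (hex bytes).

[0] 0x0c->0x12 len=5 : 3c b4 4f 48 e0
[1] 0x11->0x00 len=6 : 45 3c b4 4f 48 e0
[2] 0x01->0x0c len=8 : 3c b4 4f 48 e0 7f 3c b4
query mem[0x05]=0xe0, mem[0x02]=0xb4, mem[0x11]=0x7f, mem[0x15]=0x48, mem[0x09]=0x95

MEM[0x05,0x02,0x11,0x15,0x09] = e0 b4 7f 48 95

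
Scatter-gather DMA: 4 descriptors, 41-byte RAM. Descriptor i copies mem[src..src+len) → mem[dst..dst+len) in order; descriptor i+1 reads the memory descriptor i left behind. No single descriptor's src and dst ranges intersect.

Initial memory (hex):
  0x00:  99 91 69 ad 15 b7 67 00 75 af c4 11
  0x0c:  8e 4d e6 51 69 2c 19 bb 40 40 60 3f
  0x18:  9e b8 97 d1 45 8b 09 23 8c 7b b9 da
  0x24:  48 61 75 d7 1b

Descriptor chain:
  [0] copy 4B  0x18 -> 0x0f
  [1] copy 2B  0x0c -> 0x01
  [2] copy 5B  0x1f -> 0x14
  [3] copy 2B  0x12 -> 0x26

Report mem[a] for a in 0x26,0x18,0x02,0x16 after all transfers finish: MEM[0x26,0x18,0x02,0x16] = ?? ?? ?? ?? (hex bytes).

MEM[0x26,0x18,0x02,0x16] = d1 da 4d 7b

D0: mem[0x0f..0x12] <- [9e b8 97 d1]
D1: mem[0x01..0x02] <- [8e 4d]
D2: mem[0x14..0x18] <- [23 8c 7b b9 da]
D3: mem[0x26..0x27] <- [d1 bb]
query mem[0x26]=0xd1, mem[0x18]=0xda, mem[0x02]=0x4d, mem[0x16]=0x7b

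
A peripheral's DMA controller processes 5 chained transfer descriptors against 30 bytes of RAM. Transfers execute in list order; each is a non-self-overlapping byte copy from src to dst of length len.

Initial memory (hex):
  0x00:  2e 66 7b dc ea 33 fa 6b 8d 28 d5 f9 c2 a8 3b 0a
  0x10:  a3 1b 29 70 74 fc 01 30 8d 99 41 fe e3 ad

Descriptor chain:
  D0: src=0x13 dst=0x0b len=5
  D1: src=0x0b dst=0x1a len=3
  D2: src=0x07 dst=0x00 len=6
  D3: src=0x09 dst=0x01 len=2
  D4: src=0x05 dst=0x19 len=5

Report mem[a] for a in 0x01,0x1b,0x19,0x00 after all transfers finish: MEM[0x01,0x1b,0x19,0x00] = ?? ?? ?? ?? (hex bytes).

[0] 0x13->0x0b len=5 : 70 74 fc 01 30
[1] 0x0b->0x1a len=3 : 70 74 fc
[2] 0x07->0x00 len=6 : 6b 8d 28 d5 70 74
[3] 0x09->0x01 len=2 : 28 d5
[4] 0x05->0x19 len=5 : 74 fa 6b 8d 28
query mem[0x01]=0x28, mem[0x1b]=0x6b, mem[0x19]=0x74, mem[0x00]=0x6b

MEM[0x01,0x1b,0x19,0x00] = 28 6b 74 6b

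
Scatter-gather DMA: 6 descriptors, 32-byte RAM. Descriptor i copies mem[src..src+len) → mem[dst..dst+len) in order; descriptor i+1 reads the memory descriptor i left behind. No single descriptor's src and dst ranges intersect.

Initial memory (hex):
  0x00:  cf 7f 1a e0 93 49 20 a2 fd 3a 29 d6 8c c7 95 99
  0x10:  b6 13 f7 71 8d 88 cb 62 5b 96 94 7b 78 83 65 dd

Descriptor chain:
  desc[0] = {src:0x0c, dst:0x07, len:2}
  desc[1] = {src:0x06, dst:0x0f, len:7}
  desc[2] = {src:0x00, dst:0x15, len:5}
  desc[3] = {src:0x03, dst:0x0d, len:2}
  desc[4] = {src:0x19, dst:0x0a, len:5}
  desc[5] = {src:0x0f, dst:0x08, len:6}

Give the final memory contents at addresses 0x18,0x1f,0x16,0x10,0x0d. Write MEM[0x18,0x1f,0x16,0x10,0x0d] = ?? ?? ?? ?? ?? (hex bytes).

  after D0: wrote 2B at 0x07 = 8cc7
  after D1: wrote 7B at 0x0f = 208cc73a29d68c
  after D2: wrote 5B at 0x15 = cf7f1ae093
  after D3: wrote 2B at 0x0d = e093
  after D4: wrote 5B at 0x0a = 93947b7883
  after D5: wrote 6B at 0x08 = 208cc73a29d6
query mem[0x18]=0xe0, mem[0x1f]=0xdd, mem[0x16]=0x7f, mem[0x10]=0x8c, mem[0x0d]=0xd6

MEM[0x18,0x1f,0x16,0x10,0x0d] = e0 dd 7f 8c d6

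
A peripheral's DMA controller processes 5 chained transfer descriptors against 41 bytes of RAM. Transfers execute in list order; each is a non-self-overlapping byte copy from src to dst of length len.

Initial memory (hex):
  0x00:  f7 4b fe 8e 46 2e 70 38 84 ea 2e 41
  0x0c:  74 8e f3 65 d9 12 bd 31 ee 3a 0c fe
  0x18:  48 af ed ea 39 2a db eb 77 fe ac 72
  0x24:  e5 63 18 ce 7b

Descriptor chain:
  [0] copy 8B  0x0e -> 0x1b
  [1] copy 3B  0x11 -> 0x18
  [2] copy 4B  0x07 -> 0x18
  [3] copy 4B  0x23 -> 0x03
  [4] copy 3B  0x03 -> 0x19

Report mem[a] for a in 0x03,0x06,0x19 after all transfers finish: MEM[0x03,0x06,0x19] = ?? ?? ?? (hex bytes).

MEM[0x03,0x06,0x19] = 72 18 72

#0 dst[0x1b+8] := {0xf3,0x65,0xd9,0x12,0xbd,0x31,0xee,0x3a}
#1 dst[0x18+3] := {0x12,0xbd,0x31}
#2 dst[0x18+4] := {0x38,0x84,0xea,0x2e}
#3 dst[0x03+4] := {0x72,0xe5,0x63,0x18}
#4 dst[0x19+3] := {0x72,0xe5,0x63}
query mem[0x03]=0x72, mem[0x06]=0x18, mem[0x19]=0x72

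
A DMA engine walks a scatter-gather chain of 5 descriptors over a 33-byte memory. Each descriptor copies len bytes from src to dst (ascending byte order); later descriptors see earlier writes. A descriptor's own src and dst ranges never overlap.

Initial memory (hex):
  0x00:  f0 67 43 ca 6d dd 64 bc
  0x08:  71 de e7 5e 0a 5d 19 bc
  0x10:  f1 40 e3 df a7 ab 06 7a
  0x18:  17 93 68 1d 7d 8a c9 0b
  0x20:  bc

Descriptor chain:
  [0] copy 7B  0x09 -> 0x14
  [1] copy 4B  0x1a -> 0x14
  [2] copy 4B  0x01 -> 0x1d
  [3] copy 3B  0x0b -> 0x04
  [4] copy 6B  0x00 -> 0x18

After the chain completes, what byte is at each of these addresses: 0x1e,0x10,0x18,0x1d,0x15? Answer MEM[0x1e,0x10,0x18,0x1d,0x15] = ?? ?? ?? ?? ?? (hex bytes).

MEM[0x1e,0x10,0x18,0x1d,0x15] = 43 f1 f0 0a 1d

[0] 0x09->0x14 len=7 : de e7 5e 0a 5d 19 bc
[1] 0x1a->0x14 len=4 : bc 1d 7d 8a
[2] 0x01->0x1d len=4 : 67 43 ca 6d
[3] 0x0b->0x04 len=3 : 5e 0a 5d
[4] 0x00->0x18 len=6 : f0 67 43 ca 5e 0a
query mem[0x1e]=0x43, mem[0x10]=0xf1, mem[0x18]=0xf0, mem[0x1d]=0x0a, mem[0x15]=0x1d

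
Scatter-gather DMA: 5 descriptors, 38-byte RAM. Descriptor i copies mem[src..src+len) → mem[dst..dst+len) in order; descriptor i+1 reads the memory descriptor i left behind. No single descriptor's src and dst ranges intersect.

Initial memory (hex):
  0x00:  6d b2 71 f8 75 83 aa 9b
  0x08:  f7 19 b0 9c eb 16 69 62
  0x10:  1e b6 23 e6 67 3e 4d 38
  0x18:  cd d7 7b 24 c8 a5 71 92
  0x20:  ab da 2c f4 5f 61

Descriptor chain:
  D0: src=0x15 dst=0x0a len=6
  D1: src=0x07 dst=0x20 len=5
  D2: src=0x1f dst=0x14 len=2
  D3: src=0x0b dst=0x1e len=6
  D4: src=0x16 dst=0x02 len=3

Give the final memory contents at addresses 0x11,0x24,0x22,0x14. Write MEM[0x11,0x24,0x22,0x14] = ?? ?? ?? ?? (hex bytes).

MEM[0x11,0x24,0x22,0x14] = b6 4d 7b 92

D0: mem[0x0a..0x0f] <- [3e 4d 38 cd d7 7b]
D1: mem[0x20..0x24] <- [9b f7 19 3e 4d]
D2: mem[0x14..0x15] <- [92 9b]
D3: mem[0x1e..0x23] <- [4d 38 cd d7 7b 1e]
D4: mem[0x02..0x04] <- [4d 38 cd]
query mem[0x11]=0xb6, mem[0x24]=0x4d, mem[0x22]=0x7b, mem[0x14]=0x92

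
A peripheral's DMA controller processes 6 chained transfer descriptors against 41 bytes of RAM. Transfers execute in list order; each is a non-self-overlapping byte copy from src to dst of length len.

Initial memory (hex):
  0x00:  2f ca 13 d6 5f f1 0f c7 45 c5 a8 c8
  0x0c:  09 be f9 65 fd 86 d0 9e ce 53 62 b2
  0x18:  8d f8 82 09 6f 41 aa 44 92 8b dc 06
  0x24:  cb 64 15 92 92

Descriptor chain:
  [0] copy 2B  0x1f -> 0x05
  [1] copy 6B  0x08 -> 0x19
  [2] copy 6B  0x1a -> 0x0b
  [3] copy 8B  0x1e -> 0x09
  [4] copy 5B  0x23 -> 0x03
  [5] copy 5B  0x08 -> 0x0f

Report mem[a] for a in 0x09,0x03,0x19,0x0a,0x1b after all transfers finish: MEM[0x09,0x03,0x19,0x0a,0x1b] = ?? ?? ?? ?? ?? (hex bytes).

MEM[0x09,0x03,0x19,0x0a,0x1b] = be 06 45 44 a8

[0] 0x1f->0x05 len=2 : 44 92
[1] 0x08->0x19 len=6 : 45 c5 a8 c8 09 be
[2] 0x1a->0x0b len=6 : c5 a8 c8 09 be 44
[3] 0x1e->0x09 len=8 : be 44 92 8b dc 06 cb 64
[4] 0x23->0x03 len=5 : 06 cb 64 15 92
[5] 0x08->0x0f len=5 : 45 be 44 92 8b
query mem[0x09]=0xbe, mem[0x03]=0x06, mem[0x19]=0x45, mem[0x0a]=0x44, mem[0x1b]=0xa8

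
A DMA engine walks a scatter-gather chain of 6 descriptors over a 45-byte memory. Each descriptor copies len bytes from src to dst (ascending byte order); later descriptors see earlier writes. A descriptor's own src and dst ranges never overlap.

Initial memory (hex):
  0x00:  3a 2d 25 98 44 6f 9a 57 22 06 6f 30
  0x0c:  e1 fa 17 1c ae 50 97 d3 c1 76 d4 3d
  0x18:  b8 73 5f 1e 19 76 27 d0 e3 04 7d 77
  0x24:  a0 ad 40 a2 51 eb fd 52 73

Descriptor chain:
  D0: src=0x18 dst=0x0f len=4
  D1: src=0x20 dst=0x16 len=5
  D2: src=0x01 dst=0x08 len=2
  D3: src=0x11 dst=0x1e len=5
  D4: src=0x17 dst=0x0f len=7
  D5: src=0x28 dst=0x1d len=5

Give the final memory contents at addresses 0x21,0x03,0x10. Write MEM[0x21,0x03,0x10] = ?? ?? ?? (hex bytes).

D0: mem[0x0f..0x12] <- [b8 73 5f 1e]
D1: mem[0x16..0x1a] <- [e3 04 7d 77 a0]
D2: mem[0x08..0x09] <- [2d 25]
D3: mem[0x1e..0x22] <- [5f 1e d3 c1 76]
D4: mem[0x0f..0x15] <- [04 7d 77 a0 1e 19 76]
D5: mem[0x1d..0x21] <- [51 eb fd 52 73]
query mem[0x21]=0x73, mem[0x03]=0x98, mem[0x10]=0x7d

MEM[0x21,0x03,0x10] = 73 98 7d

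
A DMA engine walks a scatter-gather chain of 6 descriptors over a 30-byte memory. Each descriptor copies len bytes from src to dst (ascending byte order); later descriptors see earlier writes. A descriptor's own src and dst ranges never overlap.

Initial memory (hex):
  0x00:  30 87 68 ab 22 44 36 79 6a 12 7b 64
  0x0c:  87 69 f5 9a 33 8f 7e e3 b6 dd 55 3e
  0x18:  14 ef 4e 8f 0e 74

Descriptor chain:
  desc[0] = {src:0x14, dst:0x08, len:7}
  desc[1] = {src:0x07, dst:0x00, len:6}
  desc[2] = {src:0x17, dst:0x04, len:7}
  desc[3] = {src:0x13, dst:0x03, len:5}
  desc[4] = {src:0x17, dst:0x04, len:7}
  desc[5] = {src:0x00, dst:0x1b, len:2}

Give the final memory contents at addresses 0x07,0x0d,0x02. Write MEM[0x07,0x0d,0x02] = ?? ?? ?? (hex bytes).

MEM[0x07,0x0d,0x02] = 4e ef dd

  after D0: wrote 7B at 0x08 = b6dd553e14ef4e
  after D1: wrote 6B at 0x00 = 79b6dd553e14
  after D2: wrote 7B at 0x04 = 3e14ef4e8f0e74
  after D3: wrote 5B at 0x03 = e3b6dd553e
  after D4: wrote 7B at 0x04 = 3e14ef4e8f0e74
  after D5: wrote 2B at 0x1b = 79b6
query mem[0x07]=0x4e, mem[0x0d]=0xef, mem[0x02]=0xdd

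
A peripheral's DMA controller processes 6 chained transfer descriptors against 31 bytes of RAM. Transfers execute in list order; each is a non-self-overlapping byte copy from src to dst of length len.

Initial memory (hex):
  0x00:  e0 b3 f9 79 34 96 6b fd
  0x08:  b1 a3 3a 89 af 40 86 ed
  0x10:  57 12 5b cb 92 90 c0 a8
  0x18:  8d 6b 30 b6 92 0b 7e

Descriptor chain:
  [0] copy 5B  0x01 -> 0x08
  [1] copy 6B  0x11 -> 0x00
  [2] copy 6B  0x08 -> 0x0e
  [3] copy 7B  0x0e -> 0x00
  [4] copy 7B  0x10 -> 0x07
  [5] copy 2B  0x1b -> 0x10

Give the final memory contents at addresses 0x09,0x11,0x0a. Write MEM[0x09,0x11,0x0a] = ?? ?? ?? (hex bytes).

MEM[0x09,0x11,0x0a] = 96 92 40

#0 dst[0x08+5] := {0xb3,0xf9,0x79,0x34,0x96}
#1 dst[0x00+6] := {0x12,0x5b,0xcb,0x92,0x90,0xc0}
#2 dst[0x0e+6] := {0xb3,0xf9,0x79,0x34,0x96,0x40}
#3 dst[0x00+7] := {0xb3,0xf9,0x79,0x34,0x96,0x40,0x92}
#4 dst[0x07+7] := {0x79,0x34,0x96,0x40,0x92,0x90,0xc0}
#5 dst[0x10+2] := {0xb6,0x92}
query mem[0x09]=0x96, mem[0x11]=0x92, mem[0x0a]=0x40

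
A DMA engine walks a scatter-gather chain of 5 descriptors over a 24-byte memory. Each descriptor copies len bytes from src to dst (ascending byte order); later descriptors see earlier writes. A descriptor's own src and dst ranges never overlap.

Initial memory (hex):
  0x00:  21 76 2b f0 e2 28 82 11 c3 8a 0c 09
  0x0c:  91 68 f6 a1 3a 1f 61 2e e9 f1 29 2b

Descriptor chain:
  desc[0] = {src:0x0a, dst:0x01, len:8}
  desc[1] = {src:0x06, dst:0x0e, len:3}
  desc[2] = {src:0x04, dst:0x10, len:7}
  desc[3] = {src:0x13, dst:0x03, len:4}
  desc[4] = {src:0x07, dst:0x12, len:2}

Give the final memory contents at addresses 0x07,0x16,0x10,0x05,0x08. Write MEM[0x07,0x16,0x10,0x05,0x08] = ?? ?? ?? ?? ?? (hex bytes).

MEM[0x07,0x16,0x10,0x05,0x08] = 3a 0c 68 8a 1f

#0 dst[0x01+8] := {0x0c,0x09,0x91,0x68,0xf6,0xa1,0x3a,0x1f}
#1 dst[0x0e+3] := {0xa1,0x3a,0x1f}
#2 dst[0x10+7] := {0x68,0xf6,0xa1,0x3a,0x1f,0x8a,0x0c}
#3 dst[0x03+4] := {0x3a,0x1f,0x8a,0x0c}
#4 dst[0x12+2] := {0x3a,0x1f}
query mem[0x07]=0x3a, mem[0x16]=0x0c, mem[0x10]=0x68, mem[0x05]=0x8a, mem[0x08]=0x1f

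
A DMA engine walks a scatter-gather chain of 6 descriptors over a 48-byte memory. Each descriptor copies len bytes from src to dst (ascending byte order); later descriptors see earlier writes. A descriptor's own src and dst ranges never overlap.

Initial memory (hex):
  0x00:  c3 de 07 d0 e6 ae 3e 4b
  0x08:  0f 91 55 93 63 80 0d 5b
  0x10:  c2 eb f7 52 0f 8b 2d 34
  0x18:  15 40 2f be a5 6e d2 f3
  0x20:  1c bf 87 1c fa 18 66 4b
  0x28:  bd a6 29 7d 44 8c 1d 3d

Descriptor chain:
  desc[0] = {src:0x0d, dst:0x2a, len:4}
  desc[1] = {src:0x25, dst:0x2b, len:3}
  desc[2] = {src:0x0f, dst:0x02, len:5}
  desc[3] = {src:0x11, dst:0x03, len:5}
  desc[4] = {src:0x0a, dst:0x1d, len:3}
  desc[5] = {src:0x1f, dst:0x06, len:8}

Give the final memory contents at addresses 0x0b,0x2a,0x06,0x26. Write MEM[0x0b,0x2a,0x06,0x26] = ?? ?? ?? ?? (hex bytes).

D0: mem[0x2a..0x2d] <- [80 0d 5b c2]
D1: mem[0x2b..0x2d] <- [18 66 4b]
D2: mem[0x02..0x06] <- [5b c2 eb f7 52]
D3: mem[0x03..0x07] <- [eb f7 52 0f 8b]
D4: mem[0x1d..0x1f] <- [55 93 63]
D5: mem[0x06..0x0d] <- [63 1c bf 87 1c fa 18 66]
query mem[0x0b]=0xfa, mem[0x2a]=0x80, mem[0x06]=0x63, mem[0x26]=0x66

MEM[0x0b,0x2a,0x06,0x26] = fa 80 63 66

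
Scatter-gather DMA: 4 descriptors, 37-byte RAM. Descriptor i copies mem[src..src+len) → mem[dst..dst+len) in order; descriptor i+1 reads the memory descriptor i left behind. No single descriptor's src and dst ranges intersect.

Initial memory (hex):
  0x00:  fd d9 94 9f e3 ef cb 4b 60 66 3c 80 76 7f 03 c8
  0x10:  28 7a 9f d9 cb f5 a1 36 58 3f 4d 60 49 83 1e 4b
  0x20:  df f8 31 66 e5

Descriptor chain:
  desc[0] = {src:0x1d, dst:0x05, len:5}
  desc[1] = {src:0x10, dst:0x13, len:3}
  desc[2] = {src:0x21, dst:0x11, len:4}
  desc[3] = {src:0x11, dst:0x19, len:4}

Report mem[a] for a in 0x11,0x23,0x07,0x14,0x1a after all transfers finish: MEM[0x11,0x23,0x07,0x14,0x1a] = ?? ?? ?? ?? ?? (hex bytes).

D0: mem[0x05..0x09] <- [83 1e 4b df f8]
D1: mem[0x13..0x15] <- [28 7a 9f]
D2: mem[0x11..0x14] <- [f8 31 66 e5]
D3: mem[0x19..0x1c] <- [f8 31 66 e5]
query mem[0x11]=0xf8, mem[0x23]=0x66, mem[0x07]=0x4b, mem[0x14]=0xe5, mem[0x1a]=0x31

MEM[0x11,0x23,0x07,0x14,0x1a] = f8 66 4b e5 31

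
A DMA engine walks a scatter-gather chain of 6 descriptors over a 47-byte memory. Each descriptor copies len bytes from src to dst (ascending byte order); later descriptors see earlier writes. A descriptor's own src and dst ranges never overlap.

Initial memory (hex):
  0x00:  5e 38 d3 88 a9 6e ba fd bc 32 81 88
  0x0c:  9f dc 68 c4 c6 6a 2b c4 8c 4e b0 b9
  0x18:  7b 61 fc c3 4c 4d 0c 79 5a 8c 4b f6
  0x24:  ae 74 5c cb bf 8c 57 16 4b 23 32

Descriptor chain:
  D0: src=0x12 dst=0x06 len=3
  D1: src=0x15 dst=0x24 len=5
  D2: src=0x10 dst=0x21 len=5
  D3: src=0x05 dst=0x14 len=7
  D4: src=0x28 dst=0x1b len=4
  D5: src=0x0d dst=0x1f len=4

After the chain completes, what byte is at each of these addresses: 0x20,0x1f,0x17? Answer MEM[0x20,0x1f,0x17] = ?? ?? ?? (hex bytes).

  after D0: wrote 3B at 0x06 = 2bc48c
  after D1: wrote 5B at 0x24 = 4eb0b97b61
  after D2: wrote 5B at 0x21 = c66a2bc48c
  after D3: wrote 7B at 0x14 = 6e2bc48c328188
  after D4: wrote 4B at 0x1b = 618c5716
  after D5: wrote 4B at 0x1f = dc68c4c6
query mem[0x20]=0x68, mem[0x1f]=0xdc, mem[0x17]=0x8c

MEM[0x20,0x1f,0x17] = 68 dc 8c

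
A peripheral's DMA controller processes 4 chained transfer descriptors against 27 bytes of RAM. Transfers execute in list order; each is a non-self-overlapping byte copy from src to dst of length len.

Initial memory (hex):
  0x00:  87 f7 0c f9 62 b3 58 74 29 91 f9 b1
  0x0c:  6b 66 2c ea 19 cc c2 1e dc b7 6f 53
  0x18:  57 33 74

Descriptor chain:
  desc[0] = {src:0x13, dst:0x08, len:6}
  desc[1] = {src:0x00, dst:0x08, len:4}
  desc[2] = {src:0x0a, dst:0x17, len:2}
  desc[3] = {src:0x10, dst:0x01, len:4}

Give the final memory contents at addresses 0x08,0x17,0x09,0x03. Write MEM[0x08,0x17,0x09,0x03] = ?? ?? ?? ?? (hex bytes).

#0 dst[0x08+6] := {0x1e,0xdc,0xb7,0x6f,0x53,0x57}
#1 dst[0x08+4] := {0x87,0xf7,0x0c,0xf9}
#2 dst[0x17+2] := {0x0c,0xf9}
#3 dst[0x01+4] := {0x19,0xcc,0xc2,0x1e}
query mem[0x08]=0x87, mem[0x17]=0x0c, mem[0x09]=0xf7, mem[0x03]=0xc2

MEM[0x08,0x17,0x09,0x03] = 87 0c f7 c2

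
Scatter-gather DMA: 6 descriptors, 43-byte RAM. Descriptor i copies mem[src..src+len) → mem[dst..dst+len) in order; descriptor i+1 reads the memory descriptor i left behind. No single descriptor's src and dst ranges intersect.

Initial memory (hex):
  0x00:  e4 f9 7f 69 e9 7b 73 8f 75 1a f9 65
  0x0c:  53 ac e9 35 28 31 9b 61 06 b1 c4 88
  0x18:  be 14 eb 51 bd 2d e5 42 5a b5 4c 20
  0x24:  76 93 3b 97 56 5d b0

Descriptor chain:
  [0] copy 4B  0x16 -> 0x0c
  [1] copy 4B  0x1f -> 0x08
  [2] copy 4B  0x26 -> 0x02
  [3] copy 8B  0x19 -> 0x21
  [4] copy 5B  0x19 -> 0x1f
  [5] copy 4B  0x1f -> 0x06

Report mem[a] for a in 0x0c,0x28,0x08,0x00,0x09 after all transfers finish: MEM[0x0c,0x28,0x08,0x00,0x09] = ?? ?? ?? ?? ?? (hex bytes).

MEM[0x0c,0x28,0x08,0x00,0x09] = c4 5a 51 e4 bd

#0 dst[0x0c+4] := {0xc4,0x88,0xbe,0x14}
#1 dst[0x08+4] := {0x42,0x5a,0xb5,0x4c}
#2 dst[0x02+4] := {0x3b,0x97,0x56,0x5d}
#3 dst[0x21+8] := {0x14,0xeb,0x51,0xbd,0x2d,0xe5,0x42,0x5a}
#4 dst[0x1f+5] := {0x14,0xeb,0x51,0xbd,0x2d}
#5 dst[0x06+4] := {0x14,0xeb,0x51,0xbd}
query mem[0x0c]=0xc4, mem[0x28]=0x5a, mem[0x08]=0x51, mem[0x00]=0xe4, mem[0x09]=0xbd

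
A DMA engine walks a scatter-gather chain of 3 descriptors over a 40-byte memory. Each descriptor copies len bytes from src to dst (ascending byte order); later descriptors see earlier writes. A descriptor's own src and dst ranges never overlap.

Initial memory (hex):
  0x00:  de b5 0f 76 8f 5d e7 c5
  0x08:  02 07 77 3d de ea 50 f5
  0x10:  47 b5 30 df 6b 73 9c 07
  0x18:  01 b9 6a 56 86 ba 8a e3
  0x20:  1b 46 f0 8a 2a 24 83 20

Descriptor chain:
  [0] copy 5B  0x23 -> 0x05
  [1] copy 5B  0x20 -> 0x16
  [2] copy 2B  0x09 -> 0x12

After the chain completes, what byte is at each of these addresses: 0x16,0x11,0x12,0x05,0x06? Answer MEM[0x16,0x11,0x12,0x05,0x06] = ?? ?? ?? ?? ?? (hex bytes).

#0 dst[0x05+5] := {0x8a,0x2a,0x24,0x83,0x20}
#1 dst[0x16+5] := {0x1b,0x46,0xf0,0x8a,0x2a}
#2 dst[0x12+2] := {0x20,0x77}
query mem[0x16]=0x1b, mem[0x11]=0xb5, mem[0x12]=0x20, mem[0x05]=0x8a, mem[0x06]=0x2a

MEM[0x16,0x11,0x12,0x05,0x06] = 1b b5 20 8a 2a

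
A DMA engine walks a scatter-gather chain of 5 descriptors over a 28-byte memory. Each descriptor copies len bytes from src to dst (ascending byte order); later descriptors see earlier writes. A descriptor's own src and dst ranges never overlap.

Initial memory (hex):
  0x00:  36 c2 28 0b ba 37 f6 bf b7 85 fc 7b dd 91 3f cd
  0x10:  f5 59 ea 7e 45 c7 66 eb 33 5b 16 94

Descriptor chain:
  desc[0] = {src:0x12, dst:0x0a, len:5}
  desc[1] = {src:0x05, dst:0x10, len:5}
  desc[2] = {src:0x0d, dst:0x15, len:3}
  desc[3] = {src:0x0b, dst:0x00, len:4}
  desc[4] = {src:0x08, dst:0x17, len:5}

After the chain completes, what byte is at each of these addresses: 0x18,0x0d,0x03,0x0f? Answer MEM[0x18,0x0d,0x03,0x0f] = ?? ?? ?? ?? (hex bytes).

D0: mem[0x0a..0x0e] <- [ea 7e 45 c7 66]
D1: mem[0x10..0x14] <- [37 f6 bf b7 85]
D2: mem[0x15..0x17] <- [c7 66 cd]
D3: mem[0x00..0x03] <- [7e 45 c7 66]
D4: mem[0x17..0x1b] <- [b7 85 ea 7e 45]
query mem[0x18]=0x85, mem[0x0d]=0xc7, mem[0x03]=0x66, mem[0x0f]=0xcd

MEM[0x18,0x0d,0x03,0x0f] = 85 c7 66 cd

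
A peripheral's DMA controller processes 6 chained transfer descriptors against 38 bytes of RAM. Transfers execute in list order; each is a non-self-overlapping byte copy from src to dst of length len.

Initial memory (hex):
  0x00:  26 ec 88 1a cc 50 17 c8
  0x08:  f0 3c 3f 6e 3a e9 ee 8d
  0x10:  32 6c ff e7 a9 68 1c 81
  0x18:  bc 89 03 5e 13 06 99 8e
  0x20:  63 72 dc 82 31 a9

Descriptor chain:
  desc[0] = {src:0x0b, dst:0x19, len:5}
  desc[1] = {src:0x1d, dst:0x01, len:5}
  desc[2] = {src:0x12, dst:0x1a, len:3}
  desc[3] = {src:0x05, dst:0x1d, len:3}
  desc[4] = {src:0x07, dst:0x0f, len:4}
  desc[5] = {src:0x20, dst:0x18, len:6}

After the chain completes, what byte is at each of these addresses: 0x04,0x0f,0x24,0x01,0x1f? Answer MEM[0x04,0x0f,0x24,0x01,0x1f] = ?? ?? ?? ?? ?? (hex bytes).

MEM[0x04,0x0f,0x24,0x01,0x1f] = 63 c8 31 8d c8

#0 dst[0x19+5] := {0x6e,0x3a,0xe9,0xee,0x8d}
#1 dst[0x01+5] := {0x8d,0x99,0x8e,0x63,0x72}
#2 dst[0x1a+3] := {0xff,0xe7,0xa9}
#3 dst[0x1d+3] := {0x72,0x17,0xc8}
#4 dst[0x0f+4] := {0xc8,0xf0,0x3c,0x3f}
#5 dst[0x18+6] := {0x63,0x72,0xdc,0x82,0x31,0xa9}
query mem[0x04]=0x63, mem[0x0f]=0xc8, mem[0x24]=0x31, mem[0x01]=0x8d, mem[0x1f]=0xc8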